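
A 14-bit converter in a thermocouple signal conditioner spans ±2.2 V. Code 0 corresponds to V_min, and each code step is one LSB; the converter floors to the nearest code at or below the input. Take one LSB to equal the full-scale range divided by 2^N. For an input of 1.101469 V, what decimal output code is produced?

12293

Range = 2.2 − (-2.2) = 4.4 V. LSB = 4.4 V / 2^14 ≈ 268.6 µV.
V_in − V_min = 1.101469 − (-2.2) = 3.301469 V.
Divide by LSB: 3.301469 × 16384/4.4 = 12293.4700.
Truncating gives code 12293.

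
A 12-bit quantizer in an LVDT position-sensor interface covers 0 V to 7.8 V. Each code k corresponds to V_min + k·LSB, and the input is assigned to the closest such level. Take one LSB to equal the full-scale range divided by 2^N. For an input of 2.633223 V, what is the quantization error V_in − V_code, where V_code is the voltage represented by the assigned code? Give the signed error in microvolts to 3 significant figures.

Span = 7.8 V. LSB = 7.8 V / 2^12 ≈ 1.904 mV.
(V_in − V_min)/LSB = (2.633223 − (0)) × 4096/7.8 = 1382.7797 → nearest code k = 1383.
V_code = 0 + (1383/4096) × 7.8 = 2.633642578 V.
e = 2.633223 − (2.633642578) = −420 µV.

−420 µV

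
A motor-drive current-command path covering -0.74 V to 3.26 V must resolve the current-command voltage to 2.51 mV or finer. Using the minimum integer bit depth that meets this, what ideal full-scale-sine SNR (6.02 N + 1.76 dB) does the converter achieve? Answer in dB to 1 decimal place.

Span: 3.26 V − (-0.74 V) = 4 V.
Levels needed ≥ 4/2.51 mV = 1594. 2^11 = 2048 suffices, so N_min = 11.
Ideal SNR at N = 11: 6.02·11 + 1.76 = 68.0 dB.

68.0 dB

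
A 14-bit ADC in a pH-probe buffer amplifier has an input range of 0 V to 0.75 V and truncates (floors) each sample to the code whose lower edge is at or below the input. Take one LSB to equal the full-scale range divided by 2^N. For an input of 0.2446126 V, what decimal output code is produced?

5343

Range is 0.75 V. LSB = 0.75 V / 2^14 ≈ 45.78 µV.
V_in − V_min = 0.2446126 − (0) = 0.2446126 V.
Divide by LSB: 0.2446126 × 16384/0.75 = 5343.6438.
Truncating gives code 5343.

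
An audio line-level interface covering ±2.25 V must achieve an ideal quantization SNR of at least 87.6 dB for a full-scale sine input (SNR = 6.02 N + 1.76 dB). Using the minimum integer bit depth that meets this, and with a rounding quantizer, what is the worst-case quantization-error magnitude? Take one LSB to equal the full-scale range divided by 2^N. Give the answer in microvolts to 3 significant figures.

68.7 µV

Span: 2.25 V − (-2.25 V) = 4.5 V.
N ≥ (87.6 − 1.76)/6.02 = 14.259 → N_min = 15.
LSB = 4.5 V / 2^15 = 137.33 µV.
Max error for round-to-nearest is LSB/2 = 68.7 µV.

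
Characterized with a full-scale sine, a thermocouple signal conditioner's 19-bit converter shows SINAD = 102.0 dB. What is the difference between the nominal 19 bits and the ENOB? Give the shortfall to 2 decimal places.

2.35 bits

Effective bits = (102.0 − 1.76)/6.02 = 16.6512.
19 − 16.6512 = 2.35 bits below nominal.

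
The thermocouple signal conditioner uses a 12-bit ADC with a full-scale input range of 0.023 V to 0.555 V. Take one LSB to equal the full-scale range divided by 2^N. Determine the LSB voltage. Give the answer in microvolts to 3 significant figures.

130 µV

Span: 0.555 V − (0.023 V) = 0.532 V.
There are 2^12 = 4096 steps.
One LSB is 0.532 V / 4096 = 130 µV.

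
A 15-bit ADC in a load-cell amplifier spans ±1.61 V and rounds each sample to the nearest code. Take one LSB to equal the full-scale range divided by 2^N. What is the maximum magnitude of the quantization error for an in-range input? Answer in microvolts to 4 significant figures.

49.13 µV

The full-scale span is 1.61 − (-1.61) = 3.22 V.
LSB = 3.22 V / 2^15 = 98.2666 µV.
|e|_max = LSB/2 = 49.13 µV.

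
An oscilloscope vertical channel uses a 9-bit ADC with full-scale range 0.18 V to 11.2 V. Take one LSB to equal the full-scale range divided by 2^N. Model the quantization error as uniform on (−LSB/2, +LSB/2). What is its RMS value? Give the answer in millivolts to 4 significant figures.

6.213 mV

Full-scale range = 11.2 V − (0.18 V) = 11.02 V.
One LSB is 11.02 V / 512 = 21.5234 mV.
RMS of a uniform error over width LSB is LSB/√12 = 6.213 mV.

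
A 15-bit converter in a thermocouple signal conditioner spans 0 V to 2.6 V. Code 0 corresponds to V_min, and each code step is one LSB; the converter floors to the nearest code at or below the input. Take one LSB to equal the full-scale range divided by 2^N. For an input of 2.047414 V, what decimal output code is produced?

V_FS = 2.6 V. LSB = 2.6 V / 2^15 ≈ 79.35 µV.
code = ⌊(V_in − V_min)/LSB⌋ = ⌊(V_in − V_min) × 2^15 / range⌋
     = ⌊(2.047414 − (0)) × 32768 / 2.6⌋ = ⌊2.047414 × 32768/2.6⌋
     = ⌊25803.716⌋ = 25803.

25803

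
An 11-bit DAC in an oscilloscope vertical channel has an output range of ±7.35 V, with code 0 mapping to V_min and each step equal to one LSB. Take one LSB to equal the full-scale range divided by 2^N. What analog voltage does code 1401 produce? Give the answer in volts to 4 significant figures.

The full-scale span is 7.35 − (-7.35) = 14.7 V. LSB = 14.7 V / 2^11.
V_out = V_min + code × LSB = -7.35 V + 1401 × 14.7 V / 2048
      = -7.35 V + 10.0560 V = 2.70601 V.

2.706 V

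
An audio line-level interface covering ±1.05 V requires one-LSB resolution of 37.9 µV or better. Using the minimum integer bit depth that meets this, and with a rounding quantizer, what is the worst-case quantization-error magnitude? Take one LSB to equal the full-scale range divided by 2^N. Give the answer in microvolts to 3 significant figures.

The full-scale span is 1.05 − (-1.05) = 2.1 V.
Levels needed ≥ 2.1/37.9 µV = 55410. 2^16 = 65536 suffices, so N_min = 16.
One LSB is 2.1 V / 65536 = 32.043 µV.
|e|_max = LSB/2 = 16.0 µV.

16.0 µV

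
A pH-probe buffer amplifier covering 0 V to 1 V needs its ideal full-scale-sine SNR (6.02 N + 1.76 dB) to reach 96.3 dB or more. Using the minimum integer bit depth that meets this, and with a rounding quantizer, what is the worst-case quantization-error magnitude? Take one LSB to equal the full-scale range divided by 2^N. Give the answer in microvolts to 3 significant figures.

Span = 1 V.
N ≥ (96.3 − 1.76)/6.02 = 15.704 → N_min = 16.
One LSB is 1 V / 65536 = 15.259 µV.
Max error for round-to-nearest is LSB/2 = 7.63 µV.

7.63 µV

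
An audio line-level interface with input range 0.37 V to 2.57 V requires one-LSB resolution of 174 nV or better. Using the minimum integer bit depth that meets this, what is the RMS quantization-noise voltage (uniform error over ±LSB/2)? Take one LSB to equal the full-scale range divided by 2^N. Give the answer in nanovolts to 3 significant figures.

Span: 2.57 V − (0.37 V) = 2.2 V.
2.2 V / 174 nV = 1.264e7. Since 2^23 = 8388608 and 2^24 = 16777216, N = 24.
LSB = 2.2 V ÷ 2^24 = 2.2/16777216 V = 131.13 nV.
σ_q = LSB/√12 = 131.13 nV/3.4641 = 37.9 nV.

37.9 nV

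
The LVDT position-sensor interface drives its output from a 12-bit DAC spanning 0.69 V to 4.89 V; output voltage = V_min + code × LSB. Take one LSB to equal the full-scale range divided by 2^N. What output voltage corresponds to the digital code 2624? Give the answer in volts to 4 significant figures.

3.381 V

Full-scale range = 4.89 V − (0.69 V) = 4.2 V. LSB = 4.2 V / 2^12.
Output = V_min + (2624/4096) × range = 0.69 + 0.640625 × 4.2 V
      = 0.69 V + 2.69063 V = 3.38063 V.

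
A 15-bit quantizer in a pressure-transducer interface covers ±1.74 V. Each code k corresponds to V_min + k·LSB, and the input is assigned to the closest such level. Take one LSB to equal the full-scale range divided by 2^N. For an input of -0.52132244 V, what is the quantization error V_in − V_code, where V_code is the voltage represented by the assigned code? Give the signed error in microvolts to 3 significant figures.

+19.1 µV

The full-scale span is 1.74 − (-1.74) = 3.48 V. LSB = 3.48 V / 2^15 ≈ 106.2 µV.
(-0.52132244 − (-1.74)) / LSB = 1.21867756 × 32768/3.48 = 11475.1800. Nearest integer: k = 11475.
V_code = V_min + k × range/2^15 = -1.74 + 11475 × 3.48/32768 = -0.52134155273 V.
Error = V_in − V_code = -0.52132244 − (-0.52134155273) = +19.1 µV.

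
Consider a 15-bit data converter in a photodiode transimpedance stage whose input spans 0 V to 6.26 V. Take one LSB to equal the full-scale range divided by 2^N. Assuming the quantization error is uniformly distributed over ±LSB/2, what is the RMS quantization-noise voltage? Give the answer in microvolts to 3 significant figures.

55.1 µV

Span = 6.26 V.
LSB = 6.26 V / 2^15 = 191.04 µV.
For a uniform distribution on [−LSB/2, +LSB/2], V_rms = LSB/√12 = 191.04 µV/3.4641 = 55.1 µV.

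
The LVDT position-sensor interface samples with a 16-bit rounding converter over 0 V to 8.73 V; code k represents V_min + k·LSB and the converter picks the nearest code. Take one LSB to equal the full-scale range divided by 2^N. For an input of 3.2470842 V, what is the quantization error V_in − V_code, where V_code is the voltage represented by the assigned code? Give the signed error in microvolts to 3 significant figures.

V_FS = 8.73 V. LSB = 8.73 V / 2^16 ≈ 133.2 µV.
(V_in − V_min)/LSB = (3.2470842 − (0)) × 65536/8.73 = 24375.8202 → nearest code k = 24376.
V_code = V_min + k × range/2^16 = 0 + 24376 × 8.73/65536 = 3.2471081543 V.
e = 3.2470842 − (3.2471081543) = −24.0 µV.

−24.0 µV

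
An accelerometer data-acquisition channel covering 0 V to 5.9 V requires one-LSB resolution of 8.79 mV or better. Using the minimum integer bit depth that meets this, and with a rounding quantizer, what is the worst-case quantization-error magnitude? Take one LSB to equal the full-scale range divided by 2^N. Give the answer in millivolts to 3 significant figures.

V_FS = 5.9 V.
Levels needed ≥ 5.9/8.79 mV = 671.2. 2^10 = 1024 suffices, so N_min = 10.
Step size = 5.9/1024 V = 5.7617 mV.
Max error for round-to-nearest is LSB/2 = 2.88 mV.

2.88 mV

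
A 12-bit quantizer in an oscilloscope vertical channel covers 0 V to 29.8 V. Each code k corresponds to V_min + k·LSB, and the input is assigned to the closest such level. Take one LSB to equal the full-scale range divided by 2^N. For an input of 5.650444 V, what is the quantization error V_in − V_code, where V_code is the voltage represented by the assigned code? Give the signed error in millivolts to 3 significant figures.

−2.53 mV

Range is 29.8 V. LSB = 29.8 V / 2^12 ≈ 7.275 mV.
(5.650444 − (0)) / LSB = 5.650444 × 4096/29.8 = 776.6516. Nearest integer: k = 777.
Reconstructed level: 0 + 777 × 29.8/4096 V = 5.652978516 V.
Error = V_in − V_code = 5.650444 − (5.652978516) = −2.53 mV.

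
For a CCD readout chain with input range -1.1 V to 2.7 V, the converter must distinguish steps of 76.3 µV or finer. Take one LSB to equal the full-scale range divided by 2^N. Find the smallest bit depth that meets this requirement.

Range = 2.7 − (-1.1) = 3.8 V.
3.8 V / 76.3 µV = 49800. Since 2^15 = 32768 and 2^16 = 65536, N = 16.

16 bits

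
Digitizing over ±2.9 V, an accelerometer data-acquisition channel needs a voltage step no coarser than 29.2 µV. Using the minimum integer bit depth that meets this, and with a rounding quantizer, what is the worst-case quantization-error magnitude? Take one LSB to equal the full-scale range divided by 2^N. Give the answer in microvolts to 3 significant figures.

The full-scale span is 2.9 − (-2.9) = 5.8 V.
Levels needed ≥ 5.8/29.2 µV = 198600. 2^18 = 262144 suffices, so N_min = 18.
Step size = 5.8/262144 V = 22.125 µV.
Half an LSB is 11.1 µV.

11.1 µV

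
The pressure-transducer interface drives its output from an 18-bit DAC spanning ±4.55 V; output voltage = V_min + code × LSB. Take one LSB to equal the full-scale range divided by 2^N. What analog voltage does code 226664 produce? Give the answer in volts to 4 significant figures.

The full-scale span is 4.55 − (-4.55) = 9.1 V. LSB = 9.1 V / 2^18.
V_out = V_min + code × LSB = -4.55 V + 226664 × 9.1 V / 262144
      = -4.55 V + 7.86836 V = 3.31836 V.

3.318 V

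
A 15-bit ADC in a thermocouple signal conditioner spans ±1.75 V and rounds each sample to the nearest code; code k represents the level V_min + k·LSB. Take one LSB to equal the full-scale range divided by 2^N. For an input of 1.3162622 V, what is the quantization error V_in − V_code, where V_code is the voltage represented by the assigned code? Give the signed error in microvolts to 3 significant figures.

Full-scale range = 1.75 V − (-1.75 V) = 3.5 V. LSB = 3.5 V / 2^15 ≈ 106.8 µV.
(1.3162622 − (-1.75)) / LSB = 3.0662622 × 32768/3.5 = 28707.2228. Nearest integer: k = 28707.
Reconstructed level: -1.75 + 28707 × 3.5/32768 V = 1.3162384033 V.
V_in − V_code = 1.3162622 − (1.3162384033) = +23.8 µV.

+23.8 µV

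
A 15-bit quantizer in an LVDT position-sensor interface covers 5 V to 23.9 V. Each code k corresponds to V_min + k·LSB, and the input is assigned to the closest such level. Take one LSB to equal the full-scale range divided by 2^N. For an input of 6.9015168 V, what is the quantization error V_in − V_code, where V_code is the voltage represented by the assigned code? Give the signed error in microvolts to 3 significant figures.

Full-scale range = 23.9 V − (5 V) = 18.9 V. LSB = 18.9 V / 2^15 ≈ 0.5768 mV.
(V_in − V_min)/LSB = (6.9015168 − (5)) × 32768/18.9 = 3296.7673 → nearest code k = 3297.
V_code = V_min + k × range/2^15 = 5 + 3297 × 18.9/32768 = 6.9016510010 V.
V_in − V_code = 6.9015168 − (6.9016510010) = −134 µV.

−134 µV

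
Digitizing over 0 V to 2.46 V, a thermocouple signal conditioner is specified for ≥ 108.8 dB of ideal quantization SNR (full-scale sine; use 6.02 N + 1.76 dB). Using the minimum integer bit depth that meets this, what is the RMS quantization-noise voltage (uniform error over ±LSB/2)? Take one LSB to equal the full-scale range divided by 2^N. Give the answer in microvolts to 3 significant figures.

2.71 µV

Range is 2.46 V.
Solving 6.02 N ≥ 108.8 − 1.76: N ≥ 17.781. Round up → N = 18.
Step size = 2.46/262144 V = 9.3842 µV.
V_rms = LSB/√12 = 2.71 µV.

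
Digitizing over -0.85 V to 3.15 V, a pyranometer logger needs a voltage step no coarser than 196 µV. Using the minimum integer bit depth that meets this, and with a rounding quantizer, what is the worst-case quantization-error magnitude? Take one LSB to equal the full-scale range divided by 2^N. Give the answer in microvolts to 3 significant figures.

61.0 µV

The full-scale span is 3.15 − (-0.85) = 4 V.
Need 2^N ≥ 4 V / 196 µV = 20410 → N_min = 15.
LSB = 4 V ÷ 2^15 = 4/32768 V = 122.07 µV.
Half an LSB is 61.0 µV.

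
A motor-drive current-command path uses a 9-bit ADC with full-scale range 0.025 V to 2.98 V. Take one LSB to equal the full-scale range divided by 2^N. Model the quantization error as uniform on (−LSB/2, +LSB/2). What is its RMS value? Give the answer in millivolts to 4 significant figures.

1.666 mV

Full-scale range = 2.98 V − (0.025 V) = 2.955 V.
Step size = 2.955/512 V = 5.77148 mV.
V_rms = LSB/√12 = 5.77148 mV / √12 = 1.666 mV.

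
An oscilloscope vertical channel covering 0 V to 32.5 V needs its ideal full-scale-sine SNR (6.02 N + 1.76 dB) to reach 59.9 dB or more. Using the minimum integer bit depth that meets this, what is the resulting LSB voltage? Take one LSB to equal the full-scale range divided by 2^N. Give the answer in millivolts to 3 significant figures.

31.7 mV

Span = 32.5 V.
Required N = ⌈(59.9 − 1.76)/6.02⌉ = ⌈9.658⌉ = 10.
One LSB is 32.5 V / 1024 = 31.7 mV.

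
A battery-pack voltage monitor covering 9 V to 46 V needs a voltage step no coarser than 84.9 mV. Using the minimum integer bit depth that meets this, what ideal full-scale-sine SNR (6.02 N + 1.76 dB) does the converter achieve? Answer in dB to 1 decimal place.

55.9 dB

Range = 46 − (9) = 37 V.
Need 2^N ≥ 37 V / 84.9 mV = 435.8 → N_min = 9.
SNR = 6.02 × 9 + 1.76 = 55.94 dB.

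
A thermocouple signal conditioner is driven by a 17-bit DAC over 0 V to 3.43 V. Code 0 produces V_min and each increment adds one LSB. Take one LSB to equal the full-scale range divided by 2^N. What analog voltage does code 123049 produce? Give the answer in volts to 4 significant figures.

3.220 V

Span = 3.43 V. LSB = 3.43 V / 2^17.
Output = V_min + (123049/131072) × range = 0 + 0.938789 × 3.43 V
      = 0 V + 3.22005 V = 3.22005 V.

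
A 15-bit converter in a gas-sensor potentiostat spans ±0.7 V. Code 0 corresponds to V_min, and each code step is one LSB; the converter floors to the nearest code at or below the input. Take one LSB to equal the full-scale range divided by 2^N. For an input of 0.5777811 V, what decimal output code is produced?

29907

Full-scale range = 0.7 V − (-0.7 V) = 1.4 V. LSB = 1.4 V / 2^15 ≈ 42.72 µV.
(V_in − V_min) × 2^15/range = (0.5777811 − (-0.7)) × 32768/1.4 = 29907.379.
Floor → code = 29907.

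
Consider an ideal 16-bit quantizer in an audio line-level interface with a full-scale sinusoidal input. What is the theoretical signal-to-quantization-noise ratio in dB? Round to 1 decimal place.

Ideal quantization SNR: 6.02 × 16 + 1.76 dB = 98.1 dB.

98.1 dB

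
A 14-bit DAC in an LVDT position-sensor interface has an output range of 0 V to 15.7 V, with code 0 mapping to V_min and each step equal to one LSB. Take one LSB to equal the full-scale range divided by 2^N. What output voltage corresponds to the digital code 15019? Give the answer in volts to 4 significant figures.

Full-scale range = 15.7 V. LSB = 15.7 V / 2^14.
V_out = 0 + 15019 × (15.7/16384) V
      = 0 + 14.3920 = 14.3920 V.

14.39 V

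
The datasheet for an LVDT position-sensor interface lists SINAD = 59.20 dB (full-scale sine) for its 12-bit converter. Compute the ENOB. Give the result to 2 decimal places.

9.54 bits

(59.20 − 1.76) / 6.02 = 57.44/6.02 = 9.5415 effective bits.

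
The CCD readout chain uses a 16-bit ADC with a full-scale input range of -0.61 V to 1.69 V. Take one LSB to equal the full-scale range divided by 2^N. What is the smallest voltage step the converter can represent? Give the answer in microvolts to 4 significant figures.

35.10 µV

Span: 1.69 V − (-0.61 V) = 2.3 V.
Number of codes = 2^16 = 65536.
LSB = 2.3 V ÷ 2^16 = 2.3/65536 V = 35.10 µV.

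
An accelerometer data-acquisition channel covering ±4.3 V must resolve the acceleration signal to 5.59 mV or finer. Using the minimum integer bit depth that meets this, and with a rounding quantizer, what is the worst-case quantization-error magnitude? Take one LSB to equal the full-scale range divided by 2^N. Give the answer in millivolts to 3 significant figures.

Range = 4.3 − (-4.3) = 8.6 V.
Levels needed ≥ 8.6/5.59 mV = 1538. 2^11 = 2048 suffices, so N_min = 11.
One LSB is 8.6 V / 2048 = 4.1992 mV.
Max error for round-to-nearest is LSB/2 = 2.10 mV.

2.10 mV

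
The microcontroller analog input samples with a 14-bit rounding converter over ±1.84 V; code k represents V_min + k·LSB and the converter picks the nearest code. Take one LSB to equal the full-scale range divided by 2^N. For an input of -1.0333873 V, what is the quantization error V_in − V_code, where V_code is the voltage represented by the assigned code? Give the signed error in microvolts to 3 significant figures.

+40.4 µV

Span: 1.84 V − (-1.84 V) = 3.68 V. LSB = 3.68 V / 2^14 ≈ 224.6 µV.
(-1.0333873 − (-1.84)) / LSB = 0.8066127 × 16384/3.68 = 3591.1800. Nearest integer: k = 3591.
V_code = V_min + k × range/2^14 = -1.84 + 3591 × 3.68/16384 = -1.0334277344 V.
V_in − V_code = -1.0333873 − (-1.0334277344) = +40.4 µV.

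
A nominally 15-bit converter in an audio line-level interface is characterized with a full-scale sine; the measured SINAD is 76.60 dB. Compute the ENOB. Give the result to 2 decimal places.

12.43 bits

ENOB = (SINAD − 1.76) / 6.02 = (76.60 − 1.76) / 6.02 = 74.84 / 6.02 = 12.4319.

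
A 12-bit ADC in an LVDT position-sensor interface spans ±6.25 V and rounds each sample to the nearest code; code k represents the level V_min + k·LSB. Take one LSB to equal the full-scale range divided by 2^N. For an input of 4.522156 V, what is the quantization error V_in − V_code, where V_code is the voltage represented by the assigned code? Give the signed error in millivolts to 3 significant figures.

Full-scale range = 6.25 V − (-6.25 V) = 12.5 V. LSB = 12.5 V / 2^12 ≈ 3.052 mV.
(V_in − V_min)/LSB = (4.522156 − (-6.25)) × 4096/12.5 = 3529.8201 → nearest code k = 3530.
V_code = V_min + k × range/2^12 = -6.25 + 3530 × 12.5/4096 = 4.522705078 V.
Error = V_in − V_code = 4.522156 − (4.522705078) = −0.549 mV.

−0.549 mV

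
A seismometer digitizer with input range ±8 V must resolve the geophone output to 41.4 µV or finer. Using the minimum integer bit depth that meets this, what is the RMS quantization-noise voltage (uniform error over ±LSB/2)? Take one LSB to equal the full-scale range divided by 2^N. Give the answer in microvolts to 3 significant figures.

Range = 8 − (-8) = 16 V.
Levels needed ≥ 16/41.4 µV = 386500. 2^19 = 524288 suffices, so N_min = 19.
One LSB is 16 V / 524288 = 30.518 µV.
σ_q = LSB/√12 = 30.518 µV/3.4641 = 8.81 µV.

8.81 µV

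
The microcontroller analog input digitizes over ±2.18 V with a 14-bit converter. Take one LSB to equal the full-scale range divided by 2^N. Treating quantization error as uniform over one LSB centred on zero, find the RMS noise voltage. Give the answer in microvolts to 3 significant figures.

76.8 µV

Full-scale range = 2.18 V − (-2.18 V) = 4.36 V.
LSB = 4.36 V / 2^14 = 266.11 µV.
For a uniform distribution on [−LSB/2, +LSB/2], V_rms = LSB/√12 = 266.11 µV/3.4641 = 76.8 µV.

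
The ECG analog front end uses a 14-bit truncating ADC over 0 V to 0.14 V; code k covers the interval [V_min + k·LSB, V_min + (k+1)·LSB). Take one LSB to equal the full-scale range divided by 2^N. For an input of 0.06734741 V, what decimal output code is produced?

Range is 0.14 V. LSB = 0.14 V / 2^14 ≈ 8.545 µV.
V_in − V_min = 0.06734741 − (0) = 0.06734741 V.
Divide by LSB: 0.06734741 × 16384/0.14 = 7881.5712.
Truncating gives code 7881.

7881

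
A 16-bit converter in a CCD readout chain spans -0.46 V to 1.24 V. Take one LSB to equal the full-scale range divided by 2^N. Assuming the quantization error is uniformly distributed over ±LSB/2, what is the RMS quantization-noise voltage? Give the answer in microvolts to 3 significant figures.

7.49 µV

Span: 1.24 V − (-0.46 V) = 1.7 V.
Step size = 1.7/65536 V = 25.940 µV.
RMS of a uniform error over width LSB is LSB/√12 = 7.49 µV.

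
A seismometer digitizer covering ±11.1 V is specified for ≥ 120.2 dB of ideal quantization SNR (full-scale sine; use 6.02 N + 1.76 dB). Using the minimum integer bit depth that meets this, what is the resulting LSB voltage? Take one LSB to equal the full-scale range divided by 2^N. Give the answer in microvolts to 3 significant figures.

The full-scale span is 11.1 − (-11.1) = 22.2 V.
6.02 N + 1.76 ≥ 120.2 gives N ≥ 19.674, so the minimum integer is 20.
One LSB is 22.2 V / 1048576 = 21.2 µV.

21.2 µV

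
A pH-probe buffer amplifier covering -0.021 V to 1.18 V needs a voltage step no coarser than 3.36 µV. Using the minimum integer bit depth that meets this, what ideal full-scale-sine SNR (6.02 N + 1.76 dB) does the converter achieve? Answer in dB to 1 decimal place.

116.1 dB

Full-scale range = 1.18 V − (-0.021 V) = 1.201 V.
Need 2^N ≥ 1.201 V / 3.36 µV = 357400 → N_min = 19.
Ideal SNR at N = 19: 6.02·19 + 1.76 = 116.1 dB.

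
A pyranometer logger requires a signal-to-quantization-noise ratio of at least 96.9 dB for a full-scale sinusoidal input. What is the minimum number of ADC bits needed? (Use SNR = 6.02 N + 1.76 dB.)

Required N = ⌈(96.9 − 1.76)/6.02⌉ = ⌈15.804⌉ = 16.

16 bits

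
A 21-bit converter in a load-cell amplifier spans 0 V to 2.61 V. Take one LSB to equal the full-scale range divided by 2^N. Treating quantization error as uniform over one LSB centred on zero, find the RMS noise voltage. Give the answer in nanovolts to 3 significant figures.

359 nV

Span = 2.61 V.
Step size = 2.61/2097152 V = 1.2445 µV.
RMS of a uniform error over width LSB is LSB/√12 = 359 nV.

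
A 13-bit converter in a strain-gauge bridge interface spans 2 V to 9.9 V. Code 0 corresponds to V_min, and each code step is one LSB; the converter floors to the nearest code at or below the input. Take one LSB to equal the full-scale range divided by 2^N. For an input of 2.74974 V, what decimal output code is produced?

The full-scale span is 9.9 − (2) = 7.9 V. LSB = 7.9 V / 2^13 ≈ 0.9644 mV.
code = ⌊(V_in − V_min)/LSB⌋ = ⌊(V_in − V_min) × 2^13 / range⌋
     = ⌊(2.74974 − (2)) × 8192 / 7.9⌋ = ⌊0.74974 × 8192/7.9⌋
     = ⌊777.452⌋ = 777.

777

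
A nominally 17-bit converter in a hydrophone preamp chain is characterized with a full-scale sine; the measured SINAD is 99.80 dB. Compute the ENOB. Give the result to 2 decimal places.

Inverting SNR = 6.02 N + 1.76: N_eff = (99.80 − 1.76)/6.02 = 16.2857.

16.29 bits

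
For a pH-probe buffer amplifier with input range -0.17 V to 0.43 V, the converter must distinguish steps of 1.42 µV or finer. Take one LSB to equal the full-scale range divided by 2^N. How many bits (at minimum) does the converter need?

19 bits

Range = 0.43 − (-0.17) = 0.6 V.
Levels needed ≥ 0.6/1.42 µV = 422500. 2^19 = 524288 suffices, so N_min = 19.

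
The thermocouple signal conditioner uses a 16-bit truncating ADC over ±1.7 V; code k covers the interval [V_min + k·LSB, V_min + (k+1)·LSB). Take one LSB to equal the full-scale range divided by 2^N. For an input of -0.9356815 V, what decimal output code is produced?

14732

Range = 1.7 − (-1.7) = 3.4 V. LSB = 3.4 V / 2^16 ≈ 51.88 µV.
code = ⌊(V_in − V_min)/LSB⌋ = ⌊(V_in − V_min) × 2^16 / range⌋
     = ⌊(-0.9356815 − (-1.7)) × 65536 / 3.4⌋ = ⌊0.7643185 × 65536/3.4⌋
     = ⌊14732.464⌋ = 14732.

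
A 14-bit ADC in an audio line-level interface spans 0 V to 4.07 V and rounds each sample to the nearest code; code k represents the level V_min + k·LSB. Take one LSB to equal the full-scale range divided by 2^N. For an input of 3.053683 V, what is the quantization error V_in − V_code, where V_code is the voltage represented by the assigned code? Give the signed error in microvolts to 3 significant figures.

Span = 4.07 V. LSB = 4.07 V / 2^14 ≈ 248.4 µV.
(3.053683 − (0)) / LSB = 3.053683 × 16384/4.07 = 12292.7622. Nearest integer: k = 12293.
Reconstructed level: 0 + 12293 × 4.07/16384 V = 3.0537420654 V.
e = 3.053683 − (3.0537420654) = −59.1 µV.

−59.1 µV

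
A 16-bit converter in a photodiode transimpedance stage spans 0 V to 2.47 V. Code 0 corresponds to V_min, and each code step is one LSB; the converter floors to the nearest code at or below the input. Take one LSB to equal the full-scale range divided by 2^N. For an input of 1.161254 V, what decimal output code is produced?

Span = 2.47 V. LSB = 2.47 V / 2^16 ≈ 37.69 µV.
code = ⌊(V_in − V_min)/LSB⌋ = ⌊(V_in − V_min) × 2^16 / range⌋
     = ⌊(1.161254 − (0)) × 65536 / 2.47⌋ = ⌊1.161254 × 65536/2.47⌋
     = ⌊30811.313⌋ = 30811.

30811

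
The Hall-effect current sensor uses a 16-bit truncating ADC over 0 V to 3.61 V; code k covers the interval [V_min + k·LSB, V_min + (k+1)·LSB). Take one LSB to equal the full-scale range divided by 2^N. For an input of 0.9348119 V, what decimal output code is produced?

16970

Full-scale range = 3.61 V. LSB = 3.61 V / 2^16 ≈ 55.08 µV.
V_in − V_min = 0.9348119 − (0) = 0.9348119 V.
Divide by LSB: 0.9348119 × 65536/3.61 = 16970.5908.
Truncating gives code 16970.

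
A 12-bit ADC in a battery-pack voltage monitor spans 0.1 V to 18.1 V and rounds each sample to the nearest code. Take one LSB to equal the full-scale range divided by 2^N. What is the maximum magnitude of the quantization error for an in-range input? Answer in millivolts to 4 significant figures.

Range = 18.1 − (0.1) = 18 V.
One LSB is 18 V / 4096 = 4.39453 mV.
Worst-case error for round-to-nearest is half an LSB: 2.197 mV.

2.197 mV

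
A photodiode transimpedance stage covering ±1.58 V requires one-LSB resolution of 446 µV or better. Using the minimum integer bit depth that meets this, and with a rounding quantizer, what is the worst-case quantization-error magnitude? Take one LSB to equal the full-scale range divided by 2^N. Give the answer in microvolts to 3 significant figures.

193 µV

Span: 1.58 V − (-1.58 V) = 3.16 V.
3.16 V / 446 µV = 7085. Since 2^12 = 4096 and 2^13 = 8192, N = 13.
One LSB is 3.16 V / 8192 = 385.74 µV.
|e|_max = LSB/2 = 193 µV.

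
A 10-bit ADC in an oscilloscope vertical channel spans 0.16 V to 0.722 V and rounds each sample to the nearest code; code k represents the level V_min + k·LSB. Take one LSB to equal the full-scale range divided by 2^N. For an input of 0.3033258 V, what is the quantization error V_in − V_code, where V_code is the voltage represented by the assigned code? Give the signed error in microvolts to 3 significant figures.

+81.7 µV

Full-scale range = 0.722 V − (0.16 V) = 0.562 V. LSB = 0.562 V / 2^10 ≈ 0.5488 mV.
(0.3033258 − (0.16)) / LSB = 0.1433258 × 1024/0.562 = 261.1488. Nearest integer: k = 261.
V_code = V_min + k × range/2^10 = 0.16 + 261 × 0.562/1024 = 0.3032441406 V.
e = 0.3033258 − (0.3032441406) = +81.7 µV.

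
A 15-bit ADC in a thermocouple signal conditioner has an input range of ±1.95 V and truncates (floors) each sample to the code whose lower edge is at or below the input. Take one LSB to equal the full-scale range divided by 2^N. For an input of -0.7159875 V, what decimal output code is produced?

10368

Span: 1.95 V − (-1.95 V) = 3.9 V. LSB = 3.9 V / 2^15 ≈ 119.0 µV.
code = ⌊(V_in − V_min)/LSB⌋ = ⌊(V_in − V_min) × 2^15 / range⌋
     = ⌊(-0.7159875 − (-1.95)) × 32768 / 3.9⌋ = ⌊1.2340125 × 32768/3.9⌋
     = ⌊10368.236⌋ = 10368.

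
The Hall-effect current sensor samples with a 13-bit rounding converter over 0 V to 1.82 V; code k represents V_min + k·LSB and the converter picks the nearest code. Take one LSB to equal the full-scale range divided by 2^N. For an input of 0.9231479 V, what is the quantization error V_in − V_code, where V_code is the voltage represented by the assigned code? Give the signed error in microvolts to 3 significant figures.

+40.0 µV

Range is 1.82 V. LSB = 1.82 V / 2^13 ≈ 222.2 µV.
(0.9231479 − (0)) / LSB = 0.9231479 × 8192/1.82 = 4155.1800. Nearest integer: k = 4155.
Reconstructed level: 0 + 4155 × 1.82/8192 V = 0.9231079102 V.
V_in − V_code = 0.9231479 − (0.9231079102) = +40.0 µV.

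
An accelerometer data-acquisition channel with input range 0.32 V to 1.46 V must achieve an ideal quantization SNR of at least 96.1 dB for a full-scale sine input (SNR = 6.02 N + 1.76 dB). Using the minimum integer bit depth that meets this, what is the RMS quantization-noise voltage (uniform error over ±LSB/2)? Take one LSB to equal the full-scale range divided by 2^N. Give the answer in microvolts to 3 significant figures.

5.02 µV

Span: 1.46 V − (0.32 V) = 1.14 V.
Solving 6.02 N ≥ 96.1 − 1.76: N ≥ 15.671. Round up → N = 16.
One LSB is 1.14 V / 65536 = 17.395 µV.
σ_q = LSB/√12 = 17.395 µV/3.4641 = 5.02 µV.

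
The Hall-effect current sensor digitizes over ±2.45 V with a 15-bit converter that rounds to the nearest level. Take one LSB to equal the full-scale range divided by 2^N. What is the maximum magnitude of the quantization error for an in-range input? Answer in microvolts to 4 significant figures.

Span: 2.45 V − (-2.45 V) = 4.9 V.
One LSB is 4.9 V / 32768 = 149.536 µV.
A rounding quantizer has |error| ≤ LSB/2 = 74.77 µV.

74.77 µV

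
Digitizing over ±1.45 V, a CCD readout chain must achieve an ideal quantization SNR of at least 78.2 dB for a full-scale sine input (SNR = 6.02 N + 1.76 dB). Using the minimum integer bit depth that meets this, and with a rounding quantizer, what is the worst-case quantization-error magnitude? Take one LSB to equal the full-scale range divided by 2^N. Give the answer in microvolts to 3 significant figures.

Span: 1.45 V − (-1.45 V) = 2.9 V.
N ≥ (78.2 − 1.76)/6.02 = 12.698 → N_min = 13.
LSB = 2.9 V ÷ 2^13 = 2.9/8192 V = 354.00 µV.
|e|_max = LSB/2 = 177 µV.

177 µV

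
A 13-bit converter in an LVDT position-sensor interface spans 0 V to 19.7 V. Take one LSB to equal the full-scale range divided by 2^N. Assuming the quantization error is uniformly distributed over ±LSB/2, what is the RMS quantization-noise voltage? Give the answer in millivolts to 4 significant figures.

Range is 19.7 V.
LSB = 19.7 V / 2^13 = 2.40479 mV.
σ_q = LSB/√12 = 2.40479 mV/3.4641 = 0.6942 mV.

0.6942 mV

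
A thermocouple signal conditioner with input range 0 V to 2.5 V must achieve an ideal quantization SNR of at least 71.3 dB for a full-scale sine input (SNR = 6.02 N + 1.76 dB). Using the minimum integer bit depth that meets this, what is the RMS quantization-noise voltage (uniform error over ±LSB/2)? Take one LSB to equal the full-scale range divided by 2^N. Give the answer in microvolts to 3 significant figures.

176 µV

Range is 2.5 V.
Solving 6.02 N ≥ 71.3 − 1.76: N ≥ 11.551. Round up → N = 12.
LSB = 2.5 V ÷ 2^12 = 2.5/4096 V = 0.61035 mV.
σ_q = LSB/√12 = 0.61035 mV/3.4641 = 176 µV.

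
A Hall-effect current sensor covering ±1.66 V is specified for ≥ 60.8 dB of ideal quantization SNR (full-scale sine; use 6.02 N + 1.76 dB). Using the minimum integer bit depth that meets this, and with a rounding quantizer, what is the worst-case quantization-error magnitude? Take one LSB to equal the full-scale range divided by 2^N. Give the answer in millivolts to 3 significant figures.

Range = 1.66 − (-1.66) = 3.32 V.
6.02 N + 1.76 ≥ 60.8 gives N ≥ 9.807, so the minimum integer is 10.
LSB = 3.32 V / 2^10 = 3.2422 mV.
Half an LSB is 1.62 mV.

1.62 mV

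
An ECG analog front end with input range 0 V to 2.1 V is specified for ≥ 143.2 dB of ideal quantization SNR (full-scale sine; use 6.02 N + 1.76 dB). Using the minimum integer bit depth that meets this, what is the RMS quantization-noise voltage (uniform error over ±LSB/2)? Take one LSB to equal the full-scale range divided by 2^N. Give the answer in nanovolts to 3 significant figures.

Span = 2.1 V.
Required N = ⌈(143.2 − 1.76)/6.02⌉ = ⌈23.495⌉ = 24.
LSB = 2.1 V / 2^24 = 125.17 nV.
σ_q = LSB/√12 = 125.17 nV/3.4641 = 36.1 nV.

36.1 nV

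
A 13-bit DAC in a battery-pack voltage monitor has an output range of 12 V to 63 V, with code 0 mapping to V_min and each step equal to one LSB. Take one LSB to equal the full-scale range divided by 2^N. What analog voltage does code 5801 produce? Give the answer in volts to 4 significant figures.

Span: 63 V − (12 V) = 51 V. LSB = 51 V / 2^13.
V_out = 12 + 5801 × (51/8192) V
      = 12 + 36.1146 = 48.1146 V.

48.11 V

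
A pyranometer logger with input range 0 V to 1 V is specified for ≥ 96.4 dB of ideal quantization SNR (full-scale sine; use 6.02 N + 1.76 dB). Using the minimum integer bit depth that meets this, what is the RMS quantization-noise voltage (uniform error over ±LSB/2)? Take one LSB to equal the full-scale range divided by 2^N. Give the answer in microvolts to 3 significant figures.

4.40 µV

Range is 1 V.
N ≥ (96.4 − 1.76)/6.02 = 15.721 → N_min = 16.
One LSB is 1 V / 65536 = 15.259 µV.
σ_q = LSB/√12 = 15.259 µV/3.4641 = 4.40 µV.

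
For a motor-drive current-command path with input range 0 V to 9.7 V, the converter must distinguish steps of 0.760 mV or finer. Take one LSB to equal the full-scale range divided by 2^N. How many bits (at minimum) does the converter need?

Range is 9.7 V.
Need 2^N ≥ 9.7 V / 0.760 mV = 12760 → N_min = 14.

14 bits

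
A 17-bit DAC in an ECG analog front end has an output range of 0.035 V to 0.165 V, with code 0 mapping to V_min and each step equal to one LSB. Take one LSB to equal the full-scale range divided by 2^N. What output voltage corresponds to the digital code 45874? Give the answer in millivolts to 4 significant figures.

Full-scale range = 0.165 V − (0.035 V) = 0.13 V. LSB = 0.13 V / 2^17.
V_out = V_min + code × LSB = 0.035 V + 45874 × 0.13 V / 131072
      = 0.035 V + 0.0454988 V = 0.0804988 V.

80.50 mV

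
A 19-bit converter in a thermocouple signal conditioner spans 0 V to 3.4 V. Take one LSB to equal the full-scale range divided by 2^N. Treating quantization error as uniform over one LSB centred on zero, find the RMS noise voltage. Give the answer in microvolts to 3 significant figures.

1.87 µV

Full-scale range = 3.4 V.
One LSB is 3.4 V / 524288 = 6.4850 µV.
RMS of a uniform error over width LSB is LSB/√12 = 1.87 µV.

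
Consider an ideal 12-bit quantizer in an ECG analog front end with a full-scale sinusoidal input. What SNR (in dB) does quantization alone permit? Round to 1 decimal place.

For an ideal N-bit converter with full-scale sine input, SNR = 6.02 N + 1.76 dB. SNR = 6.02 × 12 + 1.76 = 72.24 + 1.76 = 74.00 dB.

74.0 dB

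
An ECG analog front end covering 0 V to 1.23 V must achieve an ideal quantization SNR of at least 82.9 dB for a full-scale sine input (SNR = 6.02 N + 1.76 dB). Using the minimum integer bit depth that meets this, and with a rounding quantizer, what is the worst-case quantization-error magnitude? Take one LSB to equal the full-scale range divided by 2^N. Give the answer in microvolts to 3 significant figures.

Range is 1.23 V.
N ≥ (82.9 − 1.76)/6.02 = 13.478 → N_min = 14.
Step size = 1.23/16384 V = 75.073 µV.
Max error for round-to-nearest is LSB/2 = 37.5 µV.

37.5 µV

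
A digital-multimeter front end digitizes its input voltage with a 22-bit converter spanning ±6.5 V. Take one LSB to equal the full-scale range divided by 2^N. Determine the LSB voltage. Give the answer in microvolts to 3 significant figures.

3.10 µV

Span: 6.5 V − (-6.5 V) = 13 V.
Number of codes = 2^22 = 4194304.
One LSB is 13 V / 4194304 = 3.10 µV.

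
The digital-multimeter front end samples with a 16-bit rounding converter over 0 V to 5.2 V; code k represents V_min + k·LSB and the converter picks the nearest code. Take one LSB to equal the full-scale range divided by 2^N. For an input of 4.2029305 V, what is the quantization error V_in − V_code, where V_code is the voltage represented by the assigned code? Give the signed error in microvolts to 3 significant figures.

−11.4 µV

Full-scale range = 5.2 V. LSB = 5.2 V / 2^16 ≈ 79.35 µV.
Position in LSBs: (4.2029305 − (0)) × 65536/5.2 = 52969.8564; rounding gives k = 52970.
V_code = 0 + (52970/65536) × 5.2 = 4.2029418945 V.
Error = V_in − V_code = 4.2029305 − (4.2029418945) = −11.4 µV.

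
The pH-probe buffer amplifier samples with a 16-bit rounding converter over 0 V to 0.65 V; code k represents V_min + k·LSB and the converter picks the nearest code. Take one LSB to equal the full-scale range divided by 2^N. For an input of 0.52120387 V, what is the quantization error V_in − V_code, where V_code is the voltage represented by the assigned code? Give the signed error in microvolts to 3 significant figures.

+1.78 µV

Full-scale range = 0.65 V. LSB = 0.65 V / 2^16 ≈ 9.918 µV.
(0.52120387 − (0)) / LSB = 0.52120387 × 65536/0.65 = 52550.1797. Nearest integer: k = 52550.
V_code = 0 + (52550/65536) × 0.65 = 0.52120208740 V.
e = 0.52120387 − (0.52120208740) = +1.78 µV.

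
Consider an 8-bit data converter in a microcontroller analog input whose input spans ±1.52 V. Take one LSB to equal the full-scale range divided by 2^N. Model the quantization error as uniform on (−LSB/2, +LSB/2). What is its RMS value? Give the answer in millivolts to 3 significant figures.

Range = 1.52 − (-1.52) = 3.04 V.
Step size = 3.04/256 V = 11.875 mV.
V_rms = LSB/√12 = 11.875 mV / √12 = 3.43 mV.

3.43 mV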